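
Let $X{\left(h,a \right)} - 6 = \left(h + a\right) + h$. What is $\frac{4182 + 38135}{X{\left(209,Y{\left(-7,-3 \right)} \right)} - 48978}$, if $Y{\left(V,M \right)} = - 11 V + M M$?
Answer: $- \frac{42317}{48468} \approx -0.87309$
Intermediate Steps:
$Y{\left(V,M \right)} = M^{2} - 11 V$ ($Y{\left(V,M \right)} = - 11 V + M^{2} = M^{2} - 11 V$)
$X{\left(h,a \right)} = 6 + a + 2 h$ ($X{\left(h,a \right)} = 6 + \left(\left(h + a\right) + h\right) = 6 + \left(\left(a + h\right) + h\right) = 6 + \left(a + 2 h\right) = 6 + a + 2 h$)
$\frac{4182 + 38135}{X{\left(209,Y{\left(-7,-3 \right)} \right)} - 48978} = \frac{4182 + 38135}{\left(6 + \left(\left(-3\right)^{2} - -77\right) + 2 \cdot 209\right) - 48978} = \frac{42317}{\left(6 + \left(9 + 77\right) + 418\right) - 48978} = \frac{42317}{\left(6 + 86 + 418\right) - 48978} = \frac{42317}{510 - 48978} = \frac{42317}{-48468} = 42317 \left(- \frac{1}{48468}\right) = - \frac{42317}{48468}$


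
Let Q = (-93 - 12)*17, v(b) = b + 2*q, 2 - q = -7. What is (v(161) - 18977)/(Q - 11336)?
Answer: 18798/13121 ≈ 1.4327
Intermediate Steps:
q = 9 (q = 2 - 1*(-7) = 2 + 7 = 9)
v(b) = 18 + b (v(b) = b + 2*9 = b + 18 = 18 + b)
Q = -1785 (Q = -105*17 = -1785)
(v(161) - 18977)/(Q - 11336) = ((18 + 161) - 18977)/(-1785 - 11336) = (179 - 18977)/(-13121) = -18798*(-1/13121) = 18798/13121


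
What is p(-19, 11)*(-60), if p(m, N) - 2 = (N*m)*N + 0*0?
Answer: 137820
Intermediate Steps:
p(m, N) = 2 + m*N² (p(m, N) = 2 + ((N*m)*N + 0*0) = 2 + (m*N² + 0) = 2 + m*N²)
p(-19, 11)*(-60) = (2 - 19*11²)*(-60) = (2 - 19*121)*(-60) = (2 - 2299)*(-60) = -2297*(-60) = 137820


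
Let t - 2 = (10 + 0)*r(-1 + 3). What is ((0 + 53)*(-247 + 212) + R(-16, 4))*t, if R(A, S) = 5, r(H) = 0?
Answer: -3700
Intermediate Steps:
t = 2 (t = 2 + (10 + 0)*0 = 2 + 10*0 = 2 + 0 = 2)
((0 + 53)*(-247 + 212) + R(-16, 4))*t = ((0 + 53)*(-247 + 212) + 5)*2 = (53*(-35) + 5)*2 = (-1855 + 5)*2 = -1850*2 = -3700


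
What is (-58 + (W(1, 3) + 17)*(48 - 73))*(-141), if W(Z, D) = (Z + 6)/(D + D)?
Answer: 144431/2 ≈ 72216.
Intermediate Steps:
W(Z, D) = (6 + Z)/(2*D) (W(Z, D) = (6 + Z)/((2*D)) = (6 + Z)*(1/(2*D)) = (6 + Z)/(2*D))
(-58 + (W(1, 3) + 17)*(48 - 73))*(-141) = (-58 + ((½)*(6 + 1)/3 + 17)*(48 - 73))*(-141) = (-58 + ((½)*(⅓)*7 + 17)*(-25))*(-141) = (-58 + (7/6 + 17)*(-25))*(-141) = (-58 + (109/6)*(-25))*(-141) = (-58 - 2725/6)*(-141) = -3073/6*(-141) = 144431/2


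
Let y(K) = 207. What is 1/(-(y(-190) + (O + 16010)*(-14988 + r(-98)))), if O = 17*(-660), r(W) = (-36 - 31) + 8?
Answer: 1/72074923 ≈ 1.3874e-8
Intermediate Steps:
r(W) = -59 (r(W) = -67 + 8 = -59)
O = -11220
1/(-(y(-190) + (O + 16010)*(-14988 + r(-98)))) = 1/(-(207 + (-11220 + 16010)*(-14988 - 59))) = 1/(-(207 + 4790*(-15047))) = 1/(-(207 - 72075130)) = 1/(-1*(-72074923)) = 1/72074923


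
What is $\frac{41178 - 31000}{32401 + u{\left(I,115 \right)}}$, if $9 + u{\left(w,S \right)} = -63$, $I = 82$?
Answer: $\frac{10178}{32329} \approx 0.31483$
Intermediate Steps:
$u{\left(w,S \right)} = -72$ ($u{\left(w,S \right)} = -9 - 63 = -72$)
$\frac{41178 - 31000}{32401 + u{\left(I,115 \right)}} = \frac{41178 - 31000}{32401 - 72} = \frac{10178}{32329}$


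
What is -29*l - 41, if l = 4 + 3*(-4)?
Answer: 191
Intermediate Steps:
l = -8 (l = 4 - 12 = -8)
-29*l - 41 = -29*(-8) - 41 = 232 - 41 = 191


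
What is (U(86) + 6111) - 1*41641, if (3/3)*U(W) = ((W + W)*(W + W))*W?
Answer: 2508694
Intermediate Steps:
U(W) = 4*W³ (U(W) = ((W + W)*(W + W))*W = ((2*W)*(2*W))*W = (4*W²)*W = 4*W³)
(U(86) + 6111) - 1*41641 = (4*86³ + 6111) - 1*41641 = (4*636056 + 6111) - 41641 = (2544224 + 6111) - 41641 = 2550335 - 41641 = 2508694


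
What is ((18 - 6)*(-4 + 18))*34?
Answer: 5712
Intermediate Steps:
((18 - 6)*(-4 + 18))*34 = (12*14)*34 = 168*34 = 5712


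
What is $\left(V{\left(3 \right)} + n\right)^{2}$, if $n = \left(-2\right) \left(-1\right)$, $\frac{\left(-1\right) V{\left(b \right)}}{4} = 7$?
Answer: $676$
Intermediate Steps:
$V{\left(b \right)} = -28$ ($V{\left(b \right)} = \left(-4\right) 7 = -28$)
$n = 2$
$\left(V{\left(3 \right)} + n\right)^{2} = \left(-28 + 2\right)^{2} = \left(-26\right)^{2} = 676$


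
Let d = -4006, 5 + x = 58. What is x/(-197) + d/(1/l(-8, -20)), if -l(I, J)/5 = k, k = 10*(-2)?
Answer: -78918253/197 ≈ -4.0060e+5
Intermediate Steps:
x = 53 (x = -5 + 58 = 53)
k = -20
l(I, J) = 100 (l(I, J) = -5*(-20) = 100)
x/(-197) + d/(1/l(-8, -20)) = 53/(-197) - 4006/(1/100) = 53*(-1/197) - 4006/1/100 = -53/197 - 4006*100 = -53/197 - 400600 = -78918253/197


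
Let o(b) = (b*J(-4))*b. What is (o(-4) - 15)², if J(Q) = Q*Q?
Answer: 58081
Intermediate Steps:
J(Q) = Q²
o(b) = 16*b² (o(b) = (b*(-4)²)*b = (b*16)*b = (16*b)*b = 16*b²)
(o(-4) - 15)² = (16*(-4)² - 15)² = (16*16 - 15)² = (256 - 15)² = 241² = 58081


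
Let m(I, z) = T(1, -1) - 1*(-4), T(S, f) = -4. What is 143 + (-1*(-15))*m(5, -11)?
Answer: 143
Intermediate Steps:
m(I, z) = 0 (m(I, z) = -4 - 1*(-4) = -4 + 4 = 0)
143 + (-1*(-15))*m(5, -11) = 143 - 1*(-15)*0 = 143 + 15*0 = 143 + 0 = 143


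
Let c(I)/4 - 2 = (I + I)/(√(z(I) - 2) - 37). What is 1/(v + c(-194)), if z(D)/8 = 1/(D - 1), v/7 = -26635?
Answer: -49833293581/9288682563192017 - 1552*I*√77610/9288682563192017 ≈ -5.3649e-6 - 4.6547e-11*I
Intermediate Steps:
v = -186445 (v = 7*(-26635) = -186445)
z(D) = 8/(-1 + D) (z(D) = 8/(D - 1) = 8/(-1 + D))
c(I) = 8 + 8*I/(-37 + √(-2 + 8/(-1 + I))) (c(I) = 8 + 4*((I + I)/(√(8/(-1 + I) - 2) - 37)) = 8 + 4*((2*I)/(√(-2 + 8/(-1 + I)) - 37)) = 8 + 4*((2*I)/(-37 + √(-2 + 8/(-1 + I)))) = 8 + 4*(2*I/(-37 + √(-2 + 8/(-1 + I)))) = 8 + 8*I/(-37 + √(-2 + 8/(-1 + I))))
1/(v + c(-194)) = 1/(-186445 + 8*(-37 - 194 + √2*√((5 - 1*(-194))/(-1 - 194)))/(-37 + √2*√((5 - 1*(-194))/(-1 - 194)))) = 1/(-186445 + 8*(-37 - 194 + √2*√((5 + 194)/(-195)))/(-37 + √2*√((5 + 194)/(-195)))) = 1/(-186445 + 8*(-37 - 194 + √2*√(-1/195*199))/(-37 + √2*√(-1/195*199))) = 1/(-186445 + 8*(-37 - 194 + √2*√(-199/195))/(-37 + √2*√(-199/195))) = 1/(-186445 + 8*(-37 - 194 + √2*(I*√38805/195))/(-37 + √2*(I*√38805/195))) = 1/(-186445 + 8*(-37 - 194 + I*√77610/195)/(-37 + I*√77610/195)) = 1/(-186445 + 8*(-231 + I*√77610/195)/(-37 + I*√77610/195))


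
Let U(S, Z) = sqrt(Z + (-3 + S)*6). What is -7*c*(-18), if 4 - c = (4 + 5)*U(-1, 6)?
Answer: 504 - 3402*I*sqrt(2) ≈ 504.0 - 4811.2*I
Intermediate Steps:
U(S, Z) = sqrt(-18 + Z + 6*S) (U(S, Z) = sqrt(Z + (-18 + 6*S)) = sqrt(-18 + Z + 6*S))
c = 4 - 27*I*sqrt(2) (c = 4 - (4 + 5)*sqrt(-18 + 6 + 6*(-1)) = 4 - 9*sqrt(-18 + 6 - 6) = 4 - 9*sqrt(-18) = 4 - 9*3*I*sqrt(2) = 4 - 27*I*sqrt(2) ≈ 4.0 - 38.184*I)
-7*c*(-18) = -7*(4 - 27*I*sqrt(2))*(-18) = (-28 + 189*I*sqrt(2))*(-18) = 504 - 3402*I*sqrt(2)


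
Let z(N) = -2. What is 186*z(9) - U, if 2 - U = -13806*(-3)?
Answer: 41044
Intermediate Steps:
U = -41416 (U = 2 - (-13806)*(-3) = 2 - 1*41418 = 2 - 41418 = -41416)
186*z(9) - U = 186*(-2) - 1*(-41416) = -372 + 41416 = 41044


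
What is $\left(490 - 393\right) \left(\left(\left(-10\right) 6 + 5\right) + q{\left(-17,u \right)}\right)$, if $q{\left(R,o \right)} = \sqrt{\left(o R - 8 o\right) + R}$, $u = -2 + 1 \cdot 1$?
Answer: $-5335 + 194 \sqrt{2} \approx -5060.6$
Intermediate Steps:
$u = -1$ ($u = -2 + 1 = -1$)
$q{\left(R,o \right)} = \sqrt{R - 8 o + R o}$ ($q{\left(R,o \right)} = \sqrt{\left(R o - 8 o\right) + R} = \sqrt{\left(- 8 o + R o\right) + R} = \sqrt{R - 8 o + R o}$)
$\left(490 - 393\right) \left(\left(\left(-10\right) 6 + 5\right) + q{\left(-17,u \right)}\right) = \left(490 - 393\right) \left(\left(\left(-10\right) 6 + 5\right) + \sqrt{-17 - -8 - -17}\right) = 97 \left(\left(-60 + 5\right) + \sqrt{-17 + 8 + 17}\right) = 97 \left(-55 + \sqrt{8}\right) = 97 \left(-55 + 2 \sqrt{2}\right) = -5335 + 194 \sqrt{2}$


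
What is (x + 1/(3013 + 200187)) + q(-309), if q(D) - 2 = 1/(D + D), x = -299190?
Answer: -18785655595691/62788800 ≈ -2.9919e+5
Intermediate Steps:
q(D) = 2 + 1/(2*D) (q(D) = 2 + 1/(D + D) = 2 + 1/(2*D))
(x + 1/(3013 + 200187)) + q(-309) = (-299190 + 1/(3013 + 200187)) + (2 + (½)/(-309)) = (-299190 + 1/203200) + (2 + (½)*(-1/309)) = (-299190 + 1/203200) + (2 - 1/618) = -60795407999/203200 + 1235/618 = -18785655595691/62788800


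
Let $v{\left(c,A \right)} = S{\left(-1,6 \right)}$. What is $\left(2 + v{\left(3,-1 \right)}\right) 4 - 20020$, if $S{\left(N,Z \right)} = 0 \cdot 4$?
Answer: $-20012$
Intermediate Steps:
$S{\left(N,Z \right)} = 0$
$v{\left(c,A \right)} = 0$
$\left(2 + v{\left(3,-1 \right)}\right) 4 - 20020 = \left(2 + 0\right) 4 - 20020 = 2 \cdot 4 - 20020 = 8 - 20020 = -20012$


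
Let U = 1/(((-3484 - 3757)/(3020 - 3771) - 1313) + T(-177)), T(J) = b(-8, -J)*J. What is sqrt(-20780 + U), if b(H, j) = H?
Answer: I*sqrt(148704626161986)/84594 ≈ 144.15*I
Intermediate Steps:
T(J) = -8*J
U = 751/84594 (U = 1/(((-3484 - 3757)/(3020 - 3771) - 1313) - 8*(-177)) = 1/((-7241/(-751) - 1313) + 1416) = 1/((-7241*(-1/751) - 1313) + 1416) = 1/((7241/751 - 1313) + 1416) = 1/(-978822/751 + 1416) = 1/(84594/751) = 751/84594 ≈ 0.0088777)
sqrt(-20780 + U) = sqrt(-20780 + 751/84594) = sqrt(-1757862569/84594) = I*sqrt(148704626161986)/84594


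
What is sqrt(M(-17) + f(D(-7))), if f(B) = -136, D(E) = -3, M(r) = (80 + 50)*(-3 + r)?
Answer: 12*I*sqrt(19) ≈ 52.307*I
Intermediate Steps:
M(r) = -390 + 130*r (M(r) = 130*(-3 + r) = -390 + 130*r)
sqrt(M(-17) + f(D(-7))) = sqrt((-390 + 130*(-17)) - 136) = sqrt((-390 - 2210) - 136) = sqrt(-2600 - 136) = sqrt(-2736) = 12*I*sqrt(19)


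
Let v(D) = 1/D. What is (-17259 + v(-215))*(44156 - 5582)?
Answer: -143136001764/215 ≈ -6.6575e+8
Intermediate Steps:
(-17259 + v(-215))*(44156 - 5582) = (-17259 + 1/(-215))*(44156 - 5582) = (-17259 - 1/215)*38574 = -3710686/215*38574 = -143136001764/215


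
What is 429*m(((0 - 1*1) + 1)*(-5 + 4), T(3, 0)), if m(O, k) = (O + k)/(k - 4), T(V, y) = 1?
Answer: -143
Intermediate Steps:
m(O, k) = (O + k)/(-4 + k)
429*m(((0 - 1*1) + 1)*(-5 + 4), T(3, 0)) = 429*((((0 - 1*1) + 1)*(-5 + 4) + 1)/(-4 + 1)) = 429*((((0 - 1) + 1)*(-1) + 1)/(-3)) = 429*(-((-1 + 1)*(-1) + 1)/3) = 429*(-(0*(-1) + 1)/3) = 429*(-(0 + 1)/3) = 429*(-⅓*1) = 429*(-⅓) = -143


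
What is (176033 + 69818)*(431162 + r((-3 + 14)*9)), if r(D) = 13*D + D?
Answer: 106342358348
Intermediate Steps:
r(D) = 14*D
(176033 + 69818)*(431162 + r((-3 + 14)*9)) = (176033 + 69818)*(431162 + 14*((-3 + 14)*9)) = 245851*(431162 + 14*(11*9)) = 245851*(431162 + 14*99) = 245851*(431162 + 1386) = 245851*432548 = 106342358348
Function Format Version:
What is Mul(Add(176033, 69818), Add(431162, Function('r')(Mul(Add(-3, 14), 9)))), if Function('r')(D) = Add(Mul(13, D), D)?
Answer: 106342358348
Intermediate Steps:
Function('r')(D) = Mul(14, D)
Mul(Add(176033, 69818), Add(431162, Function('r')(Mul(Add(-3, 14), 9)))) = Mul(Add(176033, 69818), Add(431162, Mul(14, Mul(Add(-3, 14), 9)))) = Mul(245851, Add(431162, Mul(14, Mul(11, 9)))) = Mul(245851, Add(431162, Mul(14, 99))) = Mul(245851, Add(431162, 1386)) = Mul(245851, 432548) = 106342358348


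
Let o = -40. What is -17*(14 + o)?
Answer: 442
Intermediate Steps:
-17*(14 + o) = -17*(14 - 40) = -17*(-26) = 442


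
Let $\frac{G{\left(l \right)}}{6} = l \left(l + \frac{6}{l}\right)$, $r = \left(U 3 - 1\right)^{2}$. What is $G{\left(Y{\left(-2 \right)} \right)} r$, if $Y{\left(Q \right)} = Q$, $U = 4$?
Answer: $7260$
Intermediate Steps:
$r = 121$ ($r = \left(4 \cdot 3 - 1\right)^{2} = \left(12 - 1\right)^{2} = 11^{2} = 121$)
$G{\left(l \right)} = 6 l \left(l + \frac{6}{l}\right)$
$G{\left(Y{\left(-2 \right)} \right)} r = \left(36 + 6 \left(-2\right)^{2}\right) 121 = \left(36 + 6 \cdot 4\right) 121 = \left(36 + 24\right) 121 = 60 \cdot 121 = 7260$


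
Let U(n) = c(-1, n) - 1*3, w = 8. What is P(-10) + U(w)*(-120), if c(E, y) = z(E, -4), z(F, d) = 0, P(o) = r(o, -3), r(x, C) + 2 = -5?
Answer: 353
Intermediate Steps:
r(x, C) = -7 (r(x, C) = -2 - 5 = -7)
P(o) = -7
c(E, y) = 0
U(n) = -3 (U(n) = 0 - 1*3 = 0 - 3 = -3)
P(-10) + U(w)*(-120) = -7 - 3*(-120) = -7 + 360 = 353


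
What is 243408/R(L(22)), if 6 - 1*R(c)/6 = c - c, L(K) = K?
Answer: 20284/3 ≈ 6761.3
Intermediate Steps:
R(c) = 36 (R(c) = 36 - 6*(c - c) = 36 - 6*0 = 36 + 0 = 36)
243408/R(L(22)) = 243408/36 = 243408*(1/36) = 20284/3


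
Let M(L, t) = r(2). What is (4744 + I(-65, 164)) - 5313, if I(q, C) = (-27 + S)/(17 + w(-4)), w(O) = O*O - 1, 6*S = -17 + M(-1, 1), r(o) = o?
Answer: -36475/64 ≈ -569.92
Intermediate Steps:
M(L, t) = 2
S = -5/2 (S = (-17 + 2)/6 = (⅙)*(-15) = -5/2 ≈ -2.5000)
w(O) = -1 + O² (w(O) = O² - 1 = -1 + O²)
I(q, C) = -59/64 (I(q, C) = (-27 - 5/2)/(17 + (-1 + (-4)²)) = -59/(2*(17 + (-1 + 16))) = -59/(2*(17 + 15)) = -59/2/32 = -59/2*1/32 = -59/64)
(4744 + I(-65, 164)) - 5313 = (4744 - 59/64) - 5313 = 303557/64 - 5313 = -36475/64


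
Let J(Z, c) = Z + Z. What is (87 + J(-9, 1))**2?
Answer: 4761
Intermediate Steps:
J(Z, c) = 2*Z
(87 + J(-9, 1))**2 = (87 + 2*(-9))**2 = (87 - 18)**2 = 69**2 = 4761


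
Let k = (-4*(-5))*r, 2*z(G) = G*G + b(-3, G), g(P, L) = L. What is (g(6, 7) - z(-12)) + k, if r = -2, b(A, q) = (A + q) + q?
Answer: -183/2 ≈ -91.500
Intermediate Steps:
b(A, q) = A + 2*q
z(G) = -3/2 + G + G**2/2 (z(G) = (G*G + (-3 + 2*G))/2 = (G**2 + (-3 + 2*G))/2 = (-3 + G**2 + 2*G)/2 = -3/2 + G + G**2/2)
k = -40 (k = -4*(-5)*(-2) = 20*(-2) = -40)
(g(6, 7) - z(-12)) + k = (7 - (-3/2 - 12 + (1/2)*(-12)**2)) - 40 = (7 - (-3/2 - 12 + (1/2)*144)) - 40 = (7 - (-3/2 - 12 + 72)) - 40 = (7 - 1*117/2) - 40 = (7 - 117/2) - 40 = -103/2 - 40 = -183/2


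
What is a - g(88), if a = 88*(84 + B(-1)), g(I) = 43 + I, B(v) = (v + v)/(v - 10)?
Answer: 7277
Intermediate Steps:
B(v) = 2*v/(-10 + v) (B(v) = (2*v)/(-10 + v) = 2*v/(-10 + v))
a = 7408 (a = 88*(84 + 2*(-1)/(-10 - 1)) = 88*(84 + 2*(-1)/(-11)) = 88*(84 + 2*(-1)*(-1/11)) = 88*(84 + 2/11) = 88*(926/11) = 7408)
a - g(88) = 7408 - (43 + 88) = 7408 - 1*131 = 7408 - 131 = 7277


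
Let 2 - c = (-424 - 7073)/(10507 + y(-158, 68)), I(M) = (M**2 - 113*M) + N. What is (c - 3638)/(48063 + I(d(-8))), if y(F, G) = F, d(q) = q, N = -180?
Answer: -37621467/505558999 ≈ -0.074416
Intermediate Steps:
I(M) = -180 + M**2 - 113*M (I(M) = (M**2 - 113*M) - 180 = -180 + M**2 - 113*M)
c = 28195/10349 (c = 2 - (-424 - 7073)/(10507 - 158) = 2 - (-7497)/10349 = 2 - 1*(-7497/10349) = 2 + 7497/10349 = 28195/10349 ≈ 2.7244)
(c - 3638)/(48063 + I(d(-8))) = (28195/10349 - 3638)/(48063 + (-180 + (-8)**2 - 113*(-8))) = -37621467/(10349*(48063 + (-180 + 64 + 904))) = -37621467/(10349*(48063 + 788)) = -37621467/10349/48851 = -37621467/10349*1/48851 = -37621467/505558999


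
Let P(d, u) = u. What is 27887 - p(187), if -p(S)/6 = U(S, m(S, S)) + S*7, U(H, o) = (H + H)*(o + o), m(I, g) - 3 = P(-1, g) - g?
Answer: 49205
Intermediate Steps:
m(I, g) = 3 (m(I, g) = 3 + (g - g) = 3 + 0 = 3)
U(H, o) = 4*H*o (U(H, o) = (2*H)*(2*o) = 4*H*o)
p(S) = -114*S (p(S) = -6*(4*S*3 + S*7) = -6*(12*S + 7*S) = -114*S)
27887 - p(187) = 27887 - (-114)*187 = 27887 - 1*(-21318) = 27887 + 21318 = 49205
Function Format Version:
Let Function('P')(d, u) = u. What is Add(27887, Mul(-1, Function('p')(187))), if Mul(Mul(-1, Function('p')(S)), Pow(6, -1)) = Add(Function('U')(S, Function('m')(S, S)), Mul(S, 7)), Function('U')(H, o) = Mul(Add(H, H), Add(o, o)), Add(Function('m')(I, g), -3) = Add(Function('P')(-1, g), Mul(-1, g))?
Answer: 49205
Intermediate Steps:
Function('m')(I, g) = 3 (Function('m')(I, g) = Add(3, Add(g, Mul(-1, g))) = Add(3, 0) = 3)
Function('U')(H, o) = Mul(4, H, o) (Function('U')(H, o) = Mul(Mul(2, H), Mul(2, o)) = Mul(4, H, o))
Function('p')(S) = Mul(-114, S) (Function('p')(S) = Mul(-6, Add(Mul(4, S, 3), Mul(S, 7))) = Mul(-6, Add(Mul(12, S), Mul(7, S))) = Mul(-6, Mul(19, S)) = Mul(-114, S))
Add(27887, Mul(-1, Function('p')(187))) = Add(27887, Mul(-1, Mul(-114, 187))) = Add(27887, Mul(-1, -21318)) = Add(27887, 21318) = 49205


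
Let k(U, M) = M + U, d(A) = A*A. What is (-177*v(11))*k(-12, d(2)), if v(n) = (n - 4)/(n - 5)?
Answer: 1652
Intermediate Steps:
d(A) = A²
v(n) = (-4 + n)/(-5 + n)
(-177*v(11))*k(-12, d(2)) = (-177*(-4 + 11)/(-5 + 11))*(2² - 12) = (-177*7/6)*(4 - 12) = -59*7/2*(-8) = -177*7/6*(-8) = -413/2*(-8) = 1652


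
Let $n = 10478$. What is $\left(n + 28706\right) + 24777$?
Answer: $63961$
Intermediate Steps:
$\left(n + 28706\right) + 24777 = \left(10478 + 28706\right) + 24777 = 39184 + 24777 = 63961$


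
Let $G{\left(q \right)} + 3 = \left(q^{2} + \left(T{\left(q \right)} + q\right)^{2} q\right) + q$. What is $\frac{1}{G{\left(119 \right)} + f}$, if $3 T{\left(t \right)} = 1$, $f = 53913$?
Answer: $\frac{9}{15865226} \approx 5.6728 \cdot 10^{-7}$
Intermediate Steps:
$T{\left(t \right)} = \frac{1}{3}$ ($T{\left(t \right)} = \frac{1}{3} \cdot 1 = \frac{1}{3}$)
$G{\left(q \right)} = -3 + q + q^{2} + q \left(\frac{1}{3} + q\right)^{2}$ ($G{\left(q \right)} = -3 + \left(\left(q^{2} + \left(\frac{1}{3} + q\right)^{2} q\right) + q\right) = -3 + \left(\left(q^{2} + q \left(\frac{1}{3} + q\right)^{2}\right) + q\right) = -3 + \left(q + q^{2} + q \left(\frac{1}{3} + q\right)^{2}\right) = -3 + q + q^{2} + q \left(\frac{1}{3} + q\right)^{2}$)
$\frac{1}{G{\left(119 \right)} + f} = \frac{1}{\left(-3 + 119^{3} + \frac{5 \cdot 119^{2}}{3} + \frac{10}{9} \cdot 119\right) + 53913} = \frac{1}{\left(-3 + 1685159 + \frac{5}{3} \cdot 14161 + \frac{1190}{9}\right) + 53913} = \frac{1}{\left(-3 + 1685159 + \frac{70805}{3} + \frac{1190}{9}\right) + 53913} = \frac{1}{\frac{15380009}{9} + 53913} = \frac{1}{\frac{15865226}{9}} = \frac{9}{15865226}$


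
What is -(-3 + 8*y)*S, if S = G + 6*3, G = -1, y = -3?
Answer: 459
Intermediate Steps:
S = 17 (S = -1 + 6*3 = -1 + 18 = 17)
-(-3 + 8*y)*S = -(-3 + 8*(-3))*17 = -(-3 - 24)*17 = -(-27)*17 = -1*(-459) = 459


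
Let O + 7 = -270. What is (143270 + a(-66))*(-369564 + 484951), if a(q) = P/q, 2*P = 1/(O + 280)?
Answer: 6546472098653/396 ≈ 1.6531e+10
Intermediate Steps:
O = -277 (O = -7 - 270 = -277)
P = ⅙ (P = 1/(2*(-277 + 280)) = (½)/3 = (½)*(⅓) = ⅙ ≈ 0.16667)
a(q) = 1/(6*q)
(143270 + a(-66))*(-369564 + 484951) = (143270 + (⅙)/(-66))*(-369564 + 484951) = (143270 + (⅙)*(-1/66))*115387 = (143270 - 1/396)*115387 = (56734919/396)*115387 = 6546472098653/396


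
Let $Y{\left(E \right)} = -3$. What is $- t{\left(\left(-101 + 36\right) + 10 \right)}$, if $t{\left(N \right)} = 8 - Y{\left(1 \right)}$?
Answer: $-11$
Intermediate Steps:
$t{\left(N \right)} = 11$ ($t{\left(N \right)} = 8 - -3 = 8 + 3 = 11$)
$- t{\left(\left(-101 + 36\right) + 10 \right)} = \left(-1\right) 11 = -11$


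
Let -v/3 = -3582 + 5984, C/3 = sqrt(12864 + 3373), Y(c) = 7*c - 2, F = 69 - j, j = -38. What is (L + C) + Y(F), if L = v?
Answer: -6459 + 3*sqrt(16237) ≈ -6076.7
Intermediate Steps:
F = 107 (F = 69 - 1*(-38) = 69 + 38 = 107)
Y(c) = -2 + 7*c
C = 3*sqrt(16237) (C = 3*sqrt(12864 + 3373) = 3*sqrt(16237) ≈ 382.27)
v = -7206 (v = -3*(-3582 + 5984) = -3*2402 = -7206)
L = -7206
(L + C) + Y(F) = (-7206 + 3*sqrt(16237)) + (-2 + 7*107) = (-7206 + 3*sqrt(16237)) + (-2 + 749) = (-7206 + 3*sqrt(16237)) + 747 = -6459 + 3*sqrt(16237)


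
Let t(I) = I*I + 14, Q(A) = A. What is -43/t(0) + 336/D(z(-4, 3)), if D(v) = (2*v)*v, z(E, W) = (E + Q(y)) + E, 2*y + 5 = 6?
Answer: -89/1050 ≈ -0.084762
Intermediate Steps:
y = ½ (y = -5/2 + (½)*6 = -5/2 + 3 = ½ ≈ 0.50000)
z(E, W) = ½ + 2*E (z(E, W) = (E + ½) + E = (½ + E) + E = ½ + 2*E)
D(v) = 2*v²
t(I) = 14 + I² (t(I) = I² + 14 = 14 + I²)
-43/t(0) + 336/D(z(-4, 3)) = -43/(14 + 0²) + 336/((2*(½ + 2*(-4))²)) = -43/(14 + 0) + 336/((2*(½ - 8)²)) = -43/14 + 336/((2*(-15/2)²)) = -43*1/14 + 336/((2*(225/4))) = -43/14 + 336/(225/2) = -43/14 + 336*(2/225) = -43/14 + 224/75 = -89/1050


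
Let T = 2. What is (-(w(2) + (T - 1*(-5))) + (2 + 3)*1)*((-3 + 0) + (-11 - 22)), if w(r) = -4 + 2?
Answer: 0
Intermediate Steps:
w(r) = -2
(-(w(2) + (T - 1*(-5))) + (2 + 3)*1)*((-3 + 0) + (-11 - 22)) = (-(-2 + (2 - 1*(-5))) + (2 + 3)*1)*((-3 + 0) + (-11 - 22)) = (-(-2 + (2 + 5)) + 5*1)*(-3 - 33) = (-(-2 + 7) + 5)*(-36) = (-1*5 + 5)*(-36) = (-5 + 5)*(-36) = 0*(-36) = 0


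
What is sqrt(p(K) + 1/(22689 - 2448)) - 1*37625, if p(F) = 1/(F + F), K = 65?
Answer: -37625 + sqrt(35241830)/67470 ≈ -37625.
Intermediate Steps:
p(F) = 1/(2*F)
sqrt(p(K) + 1/(22689 - 2448)) - 1*37625 = sqrt((1/2)/65 + 1/(22689 - 2448)) - 1*37625 = sqrt((1/2)*(1/65) + 1/20241) - 37625 = sqrt(1/130 + 1/20241) - 37625 = sqrt(1567/202410) - 37625 = sqrt(35241830)/67470 - 37625 = -37625 + sqrt(35241830)/67470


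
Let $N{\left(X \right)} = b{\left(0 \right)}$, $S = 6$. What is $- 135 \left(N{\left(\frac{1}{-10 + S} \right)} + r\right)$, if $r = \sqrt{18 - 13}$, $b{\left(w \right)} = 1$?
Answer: $-135 - 135 \sqrt{5} \approx -436.87$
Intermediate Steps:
$r = \sqrt{5} \approx 2.2361$
$N{\left(X \right)} = 1$
$- 135 \left(N{\left(\frac{1}{-10 + S} \right)} + r\right) = - 135 \left(1 + \sqrt{5}\right) = -135 - 135 \sqrt{5}$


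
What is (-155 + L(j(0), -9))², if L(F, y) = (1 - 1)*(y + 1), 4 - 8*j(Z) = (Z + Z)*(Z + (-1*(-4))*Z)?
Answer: 24025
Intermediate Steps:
j(Z) = ½ - 5*Z²/4 (j(Z) = ½ - (Z + Z)*(Z + (-1*(-4))*Z)/8 = ½ - 2*Z*(Z + 4*Z)/8 = ½ - 2*Z*5*Z/8 = ½ - 5*Z²/4)
L(F, y) = 0 (L(F, y) = 0*(1 + y) = 0)
(-155 + L(j(0), -9))² = (-155 + 0)² = (-155)² = 24025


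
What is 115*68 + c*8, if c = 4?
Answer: 7852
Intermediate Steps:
115*68 + c*8 = 115*68 + 4*8 = 7820 + 32 = 7852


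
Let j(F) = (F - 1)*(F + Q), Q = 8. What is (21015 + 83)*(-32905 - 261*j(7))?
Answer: -1189821710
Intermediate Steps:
j(F) = (-1 + F)*(8 + F) (j(F) = (F - 1)*(F + 8) = (-1 + F)*(8 + F))
(21015 + 83)*(-32905 - 261*j(7)) = (21015 + 83)*(-32905 - 261*(-8 + 7² + 7*7)) = 21098*(-32905 - 261*(-8 + 49 + 49)) = 21098*(-32905 - 261*90) = 21098*(-32905 - 23490) = 21098*(-56395) = -1189821710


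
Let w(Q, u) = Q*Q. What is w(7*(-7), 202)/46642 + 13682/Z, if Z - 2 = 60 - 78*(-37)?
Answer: 80654249/17187577 ≈ 4.6926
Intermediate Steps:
w(Q, u) = Q²
Z = 2948 (Z = 2 + (60 - 78*(-37)) = 2 + (60 + 2886) = 2 + 2946 = 2948)
w(7*(-7), 202)/46642 + 13682/Z = (7*(-7))²/46642 + 13682/2948 = (-49)²*(1/46642) + 13682*(1/2948) = 2401*(1/46642) + 6841/1474 = 2401/46642 + 6841/1474 = 80654249/17187577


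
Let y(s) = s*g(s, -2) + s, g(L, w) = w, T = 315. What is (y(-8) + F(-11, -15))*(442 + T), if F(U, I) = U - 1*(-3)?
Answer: 0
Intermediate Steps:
F(U, I) = 3 + U (F(U, I) = U + 3 = 3 + U)
y(s) = -s (y(s) = s*(-2) + s = -2*s + s = -s)
(y(-8) + F(-11, -15))*(442 + T) = (-1*(-8) + (3 - 11))*(442 + 315) = (8 - 8)*757 = 0*757 = 0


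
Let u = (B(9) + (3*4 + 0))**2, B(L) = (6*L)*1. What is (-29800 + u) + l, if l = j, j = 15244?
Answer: -10200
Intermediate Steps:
B(L) = 6*L
l = 15244
u = 4356 (u = (6*9 + (3*4 + 0))**2 = (54 + (12 + 0))**2 = (54 + 12)**2 = 66**2 = 4356)
(-29800 + u) + l = (-29800 + 4356) + 15244 = -25444 + 15244 = -10200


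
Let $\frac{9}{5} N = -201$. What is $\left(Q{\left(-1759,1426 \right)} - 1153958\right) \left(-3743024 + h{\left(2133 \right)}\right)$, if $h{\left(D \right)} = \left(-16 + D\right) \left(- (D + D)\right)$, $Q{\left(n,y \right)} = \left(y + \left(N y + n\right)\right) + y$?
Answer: $\frac{50282934770530}{3} \approx 1.6761 \cdot 10^{13}$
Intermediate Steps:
$N = - \frac{335}{3}$ ($N = \frac{5}{9} \left(-201\right) = - \frac{335}{3} \approx -111.67$)
$Q{\left(n,y \right)} = n - \frac{329 y}{3}$ ($Q{\left(n,y \right)} = \left(y + \left(- \frac{335 y}{3} + n\right)\right) + y = \left(y + \left(n - \frac{335 y}{3}\right)\right) + y = \left(n - \frac{332 y}{3}\right) + y = n - \frac{329 y}{3}$)
$h{\left(D \right)} = - 2 D \left(-16 + D\right)$ ($h{\left(D \right)} = \left(-16 + D\right) \left(- 2 D\right) = - 2 D \left(-16 + D\right)$)
$\left(Q{\left(-1759,1426 \right)} - 1153958\right) \left(-3743024 + h{\left(2133 \right)}\right) = \left(\left(-1759 - \frac{469154}{3}\right) - 1153958\right) \left(-3743024 + 2 \cdot 2133 \left(16 - 2133\right)\right) = \left(- \frac{474431}{3} - 1153958\right) \left(-3743024 + 2 \cdot 2133 \left(-2117\right)\right) = - \frac{3936305 \left(-3743024 - 9031122\right)}{3} = \left(- \frac{3936305}{3}\right) \left(-12774146\right) = \frac{50282934770530}{3}$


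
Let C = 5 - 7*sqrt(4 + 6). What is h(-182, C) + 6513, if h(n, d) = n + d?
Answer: 6336 - 7*sqrt(10) ≈ 6313.9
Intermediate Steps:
C = 5 - 7*sqrt(10) ≈ -17.136
h(n, d) = d + n
h(-182, C) + 6513 = ((5 - 7*sqrt(10)) - 182) + 6513 = (-177 - 7*sqrt(10)) + 6513 = 6336 - 7*sqrt(10)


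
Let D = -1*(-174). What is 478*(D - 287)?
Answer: -54014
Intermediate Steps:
D = 174
478*(D - 287) = 478*(174 - 287) = 478*(-113) = -54014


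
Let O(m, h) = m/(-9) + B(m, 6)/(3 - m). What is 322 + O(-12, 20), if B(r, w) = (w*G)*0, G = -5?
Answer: 970/3 ≈ 323.33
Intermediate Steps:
B(r, w) = 0 (B(r, w) = (w*(-5))*0 = -5*w*0 = 0)
O(m, h) = -m/9 (O(m, h) = m/(-9) + 0/(3 - m) = m*(-⅑) + 0 = -m/9 + 0 = -m/9)
322 + O(-12, 20) = 322 - ⅑*(-12) = 322 + 4/3 = 970/3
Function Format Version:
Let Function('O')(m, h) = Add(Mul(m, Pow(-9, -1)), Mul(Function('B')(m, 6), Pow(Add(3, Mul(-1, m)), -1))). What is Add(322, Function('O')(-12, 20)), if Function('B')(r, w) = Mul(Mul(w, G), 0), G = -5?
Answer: Rational(970, 3) ≈ 323.33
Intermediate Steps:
Function('B')(r, w) = 0 (Function('B')(r, w) = Mul(Mul(w, -5), 0) = Mul(Mul(-5, w), 0) = 0)
Function('O')(m, h) = Mul(Rational(-1, 9), m) (Function('O')(m, h) = Add(Mul(m, Pow(-9, -1)), Mul(0, Pow(Add(3, Mul(-1, m)), -1))) = Add(Mul(m, Rational(-1, 9)), 0) = Add(Mul(Rational(-1, 9), m), 0) = Mul(Rational(-1, 9), m))
Add(322, Function('O')(-12, 20)) = Add(322, Mul(Rational(-1, 9), -12)) = Add(322, Rational(4, 3)) = Rational(970, 3)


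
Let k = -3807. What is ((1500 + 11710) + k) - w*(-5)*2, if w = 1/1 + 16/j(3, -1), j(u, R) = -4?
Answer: 9373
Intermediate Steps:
w = -3 (w = 1/1 + 16/(-4) = 1*1 + 16*(-¼) = 1 - 4 = -3)
((1500 + 11710) + k) - w*(-5)*2 = ((1500 + 11710) - 3807) - (-3*(-5))*2 = (13210 - 3807) - 15*2 = 9403 - 1*30 = 9403 - 30 = 9373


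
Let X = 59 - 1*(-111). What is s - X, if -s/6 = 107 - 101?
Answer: -206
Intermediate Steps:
s = -36 (s = -6*(107 - 101) = -6*6 = -36)
X = 170 (X = 59 + 111 = 170)
s - X = -36 - 1*170 = -36 - 170 = -206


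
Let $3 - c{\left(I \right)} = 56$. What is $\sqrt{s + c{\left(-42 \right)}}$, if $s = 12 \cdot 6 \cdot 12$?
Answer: $\sqrt{811} \approx 28.478$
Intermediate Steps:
$s = 864$ ($s = 72 \cdot 12 = 864$)
$c{\left(I \right)} = -53$ ($c{\left(I \right)} = 3 - 56 = -53$)
$\sqrt{s + c{\left(-42 \right)}} = \sqrt{864 - 53} = \sqrt{811}$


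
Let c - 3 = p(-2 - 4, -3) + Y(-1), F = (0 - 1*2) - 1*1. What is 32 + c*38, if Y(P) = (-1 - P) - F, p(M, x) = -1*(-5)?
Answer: 450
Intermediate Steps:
p(M, x) = 5
F = -3 (F = (0 - 2) - 1 = -2 - 1 = -3)
Y(P) = 2 - P (Y(P) = (-1 - P) - 1*(-3) = (-1 - P) + 3 = 2 - P)
c = 11 (c = 3 + (5 + (2 - 1*(-1))) = 3 + (5 + (2 + 1)) = 3 + (5 + 3) = 3 + 8 = 11)
32 + c*38 = 32 + 11*38 = 32 + 418 = 450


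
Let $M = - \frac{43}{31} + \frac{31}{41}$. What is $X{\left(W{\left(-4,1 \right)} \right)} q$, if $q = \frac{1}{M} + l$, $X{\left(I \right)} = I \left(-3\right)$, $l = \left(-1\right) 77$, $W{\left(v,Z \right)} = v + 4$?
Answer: $0$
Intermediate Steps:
$W{\left(v,Z \right)} = 4 + v$
$l = -77$
$M = - \frac{802}{1271}$ ($M = \left(-43\right) \frac{1}{31} + 31 \cdot \frac{1}{41} = - \frac{43}{31} + \frac{31}{41} = - \frac{802}{1271} \approx -0.631$)
$X{\left(I \right)} = - 3 I$
$q = - \frac{63025}{802}$ ($q = \frac{1}{- \frac{802}{1271}} - 77 = - \frac{1271}{802} - 77 = - \frac{63025}{802} \approx -78.585$)
$X{\left(W{\left(-4,1 \right)} \right)} q = - 3 \left(4 - 4\right) \left(- \frac{63025}{802}\right) = \left(-3\right) 0 \left(- \frac{63025}{802}\right) = 0 \left(- \frac{63025}{802}\right) = 0$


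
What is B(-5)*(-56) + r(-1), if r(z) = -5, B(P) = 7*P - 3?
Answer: 2123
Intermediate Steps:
B(P) = -3 + 7*P
B(-5)*(-56) + r(-1) = (-3 + 7*(-5))*(-56) - 5 = (-3 - 35)*(-56) - 5 = -38*(-56) - 5 = 2128 - 5 = 2123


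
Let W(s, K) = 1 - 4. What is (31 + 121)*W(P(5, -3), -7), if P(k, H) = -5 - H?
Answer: -456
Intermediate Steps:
W(s, K) = -3
(31 + 121)*W(P(5, -3), -7) = (31 + 121)*(-3) = 152*(-3) = -456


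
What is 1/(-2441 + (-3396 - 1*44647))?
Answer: -1/50484 ≈ -1.9808e-5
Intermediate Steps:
1/(-2441 + (-3396 - 1*44647)) = 1/(-2441 + (-3396 - 44647)) = 1/(-2441 - 48043) = 1/(-50484) = -1/50484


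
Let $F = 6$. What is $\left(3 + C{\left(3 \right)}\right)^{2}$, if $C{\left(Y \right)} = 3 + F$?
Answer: $144$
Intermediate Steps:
$C{\left(Y \right)} = 9$ ($C{\left(Y \right)} = 3 + 6 = 9$)
$\left(3 + C{\left(3 \right)}\right)^{2} = \left(3 + 9\right)^{2} = 12^{2} = 144$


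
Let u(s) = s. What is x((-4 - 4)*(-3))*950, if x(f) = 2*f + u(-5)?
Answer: 40850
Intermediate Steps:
x(f) = -5 + 2*f (x(f) = 2*f - 5 = -5 + 2*f)
x((-4 - 4)*(-3))*950 = (-5 + 2*((-4 - 4)*(-3)))*950 = (-5 + 2*(-8*(-3)))*950 = (-5 + 2*24)*950 = (-5 + 48)*950 = 43*950 = 40850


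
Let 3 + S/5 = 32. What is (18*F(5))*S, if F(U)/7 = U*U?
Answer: 456750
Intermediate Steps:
S = 145 (S = -15 + 5*32 = -15 + 160 = 145)
F(U) = 7*U² (F(U) = 7*(U*U) = 7*U²)
(18*F(5))*S = (18*(7*5²))*145 = (18*(7*25))*145 = (18*175)*145 = 3150*145 = 456750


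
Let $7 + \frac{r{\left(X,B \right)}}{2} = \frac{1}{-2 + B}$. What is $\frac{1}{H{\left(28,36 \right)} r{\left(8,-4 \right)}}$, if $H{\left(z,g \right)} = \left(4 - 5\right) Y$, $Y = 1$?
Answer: $\frac{3}{43} \approx 0.069767$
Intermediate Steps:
$r{\left(X,B \right)} = -14 + \frac{2}{-2 + B}$
$H{\left(z,g \right)} = -1$ ($H{\left(z,g \right)} = \left(4 - 5\right) 1 = \left(-1\right) 1 = -1$)
$\frac{1}{H{\left(28,36 \right)} r{\left(8,-4 \right)}} = \frac{1}{\left(-1\right) \frac{2 \left(15 - -28\right)}{-2 - 4}} = \frac{1}{\left(-1\right) \frac{2 \left(15 + 28\right)}{-6}} = \frac{1}{\left(-1\right) 2 \left(- \frac{1}{6}\right) 43} = \frac{1}{\left(-1\right) \left(- \frac{43}{3}\right)} = \frac{1}{\frac{43}{3}} = \frac{3}{43}$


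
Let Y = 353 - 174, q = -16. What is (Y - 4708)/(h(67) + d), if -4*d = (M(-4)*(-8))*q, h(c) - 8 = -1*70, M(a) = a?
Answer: -4529/66 ≈ -68.621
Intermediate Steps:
h(c) = -62 (h(c) = 8 - 1*70 = 8 - 70 = -62)
Y = 179
d = 128 (d = -(-4*(-8))*(-16)/4 = -8*(-16) = -¼*(-512) = 128)
(Y - 4708)/(h(67) + d) = (179 - 4708)/(-62 + 128) = -4529/66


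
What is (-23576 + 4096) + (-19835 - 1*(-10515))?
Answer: -28800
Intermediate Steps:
(-23576 + 4096) + (-19835 - 1*(-10515)) = -19480 + (-19835 + 10515) = -19480 - 9320 = -28800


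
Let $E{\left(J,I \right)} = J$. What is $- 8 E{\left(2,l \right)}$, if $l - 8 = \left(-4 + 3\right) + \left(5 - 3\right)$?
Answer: $-16$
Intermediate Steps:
$l = 9$ ($l = 8 + \left(\left(-4 + 3\right) + \left(5 - 3\right)\right) = 8 + \left(-1 + \left(5 - 3\right)\right) = 8 + \left(-1 + 2\right) = 8 + 1 = 9$)
$- 8 E{\left(2,l \right)} = \left(-8\right) 2 = -16$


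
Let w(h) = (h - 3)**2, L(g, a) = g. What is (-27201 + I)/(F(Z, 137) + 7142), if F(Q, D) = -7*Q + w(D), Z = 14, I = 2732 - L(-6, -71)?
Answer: -24463/25000 ≈ -0.97852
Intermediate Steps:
w(h) = (-3 + h)**2
I = 2738 (I = 2732 - 1*(-6) = 2732 + 6 = 2738)
F(Q, D) = (-3 + D)**2 - 7*Q (F(Q, D) = -7*Q + (-3 + D)**2 = (-3 + D)**2 - 7*Q)
(-27201 + I)/(F(Z, 137) + 7142) = (-27201 + 2738)/(((-3 + 137)**2 - 7*14) + 7142) = -24463/((134**2 - 98) + 7142) = -24463/((17956 - 98) + 7142) = -24463/(17858 + 7142) = -24463/25000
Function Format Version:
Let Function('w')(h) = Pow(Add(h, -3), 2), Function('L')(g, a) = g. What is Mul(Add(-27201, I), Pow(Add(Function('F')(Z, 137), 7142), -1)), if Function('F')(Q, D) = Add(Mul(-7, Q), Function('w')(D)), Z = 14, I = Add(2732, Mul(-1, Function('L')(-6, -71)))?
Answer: Rational(-24463, 25000) ≈ -0.97852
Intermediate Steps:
Function('w')(h) = Pow(Add(-3, h), 2)
I = 2738 (I = Add(2732, Mul(-1, -6)) = Add(2732, 6) = 2738)
Function('F')(Q, D) = Add(Pow(Add(-3, D), 2), Mul(-7, Q)) (Function('F')(Q, D) = Add(Mul(-7, Q), Pow(Add(-3, D), 2)) = Add(Pow(Add(-3, D), 2), Mul(-7, Q)))
Mul(Add(-27201, I), Pow(Add(Function('F')(Z, 137), 7142), -1)) = Mul(Add(-27201, 2738), Pow(Add(Add(Pow(Add(-3, 137), 2), Mul(-7, 14)), 7142), -1)) = Mul(-24463, Pow(Add(Add(Pow(134, 2), -98), 7142), -1)) = Mul(-24463, Pow(Add(Add(17956, -98), 7142), -1)) = Mul(-24463, Pow(Add(17858, 7142), -1)) = Mul(-24463, Pow(25000, -1)) = Mul(-24463, Rational(1, 25000)) = Rational(-24463, 25000)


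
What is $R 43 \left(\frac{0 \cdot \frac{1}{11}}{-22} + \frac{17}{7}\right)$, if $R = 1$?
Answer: $\frac{731}{7} \approx 104.43$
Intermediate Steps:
$R 43 \left(\frac{0 \cdot \frac{1}{11}}{-22} + \frac{17}{7}\right) = 1 \cdot 43 \left(\frac{0 \cdot \frac{1}{11}}{-22} + \frac{17}{7}\right) = 43 \left(0 \cdot \frac{1}{11} \left(- \frac{1}{22}\right) + 17 \cdot \frac{1}{7}\right) = 43 \left(0 \left(- \frac{1}{22}\right) + \frac{17}{7}\right) = 43 \left(0 + \frac{17}{7}\right) = 43 \cdot \frac{17}{7} = \frac{731}{7}$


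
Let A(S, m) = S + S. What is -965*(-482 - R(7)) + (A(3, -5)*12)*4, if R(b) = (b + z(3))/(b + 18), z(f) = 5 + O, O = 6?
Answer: 2330564/5 ≈ 4.6611e+5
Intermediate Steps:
z(f) = 11 (z(f) = 5 + 6 = 11)
A(S, m) = 2*S
R(b) = (11 + b)/(18 + b) (R(b) = (b + 11)/(b + 18) = (11 + b)/(18 + b))
-965*(-482 - R(7)) + (A(3, -5)*12)*4 = -965*(-482 - (11 + 7)/(18 + 7)) + ((2*3)*12)*4 = -965*(-482 - 18/25) + (6*12)*4 = -965*(-482 - 18/25) + 72*4 = -965*(-482 - 1*18/25) + 288 = -965*(-482 - 18/25) + 288 = -965*(-12068/25) + 288 = 2329124/5 + 288 = 2330564/5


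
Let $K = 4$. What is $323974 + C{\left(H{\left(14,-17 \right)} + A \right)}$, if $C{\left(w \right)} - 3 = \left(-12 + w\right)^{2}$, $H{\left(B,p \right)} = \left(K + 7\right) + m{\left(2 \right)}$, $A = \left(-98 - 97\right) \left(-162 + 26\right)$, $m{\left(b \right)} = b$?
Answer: $703687418$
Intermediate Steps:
$A = 26520$ ($A = \left(-195\right) \left(-136\right) = 26520$)
$H{\left(B,p \right)} = 13$ ($H{\left(B,p \right)} = \left(4 + 7\right) + 2 = 11 + 2 = 13$)
$C{\left(w \right)} = 3 + \left(-12 + w\right)^{2}$
$323974 + C{\left(H{\left(14,-17 \right)} + A \right)} = 323974 + \left(3 + \left(-12 + \left(13 + 26520\right)\right)^{2}\right) = 323974 + \left(3 + \left(-12 + 26533\right)^{2}\right) = 323974 + \left(3 + 26521^{2}\right) = 323974 + \left(3 + 703363441\right) = 323974 + 703363444 = 703687418$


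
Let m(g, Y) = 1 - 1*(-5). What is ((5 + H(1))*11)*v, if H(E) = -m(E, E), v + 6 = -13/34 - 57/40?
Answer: 58399/680 ≈ 85.881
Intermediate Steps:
v = -5309/680 (v = -6 + (-13/34 - 57/40) = -6 - 1229/680 = -5309/680 ≈ -7.8074)
m(g, Y) = 6 (m(g, Y) = 1 + 5 = 6)
H(E) = -6 (H(E) = -1*6 = -6)
((5 + H(1))*11)*v = ((5 - 6)*11)*(-5309/680) = -1*11*(-5309/680) = -11*(-5309/680) = 58399/680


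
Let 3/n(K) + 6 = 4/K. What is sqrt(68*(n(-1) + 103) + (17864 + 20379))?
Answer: sqrt(1130665)/5 ≈ 212.67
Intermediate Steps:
n(K) = 3/(-6 + 4/K)
sqrt(68*(n(-1) + 103) + (17864 + 20379)) = sqrt(68*(-3*(-1)/(-4 + 6*(-1)) + 103) + (17864 + 20379)) = sqrt(68*(-3*(-1)/(-4 - 6) + 103) + 38243) = sqrt(68*(-3*(-1)/(-10) + 103) + 38243) = sqrt(68*(-3*(-1)*(-1/10) + 103) + 38243) = sqrt(68*(-3/10 + 103) + 38243) = sqrt(68*(1027/10) + 38243) = sqrt(34918/5 + 38243) = sqrt(226133/5) = sqrt(1130665)/5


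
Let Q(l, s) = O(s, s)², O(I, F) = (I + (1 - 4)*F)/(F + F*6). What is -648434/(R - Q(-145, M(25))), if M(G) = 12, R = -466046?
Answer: 15886633/11418129 ≈ 1.3914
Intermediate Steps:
O(I, F) = (I - 3*F)/(7*F) (O(I, F) = (I - 3*F)/(F + 6*F) = (I - 3*F)/((7*F)) = (I - 3*F)*(1/(7*F)) = (I - 3*F)/(7*F))
Q(l, s) = 4/49 (Q(l, s) = ((s - 3*s)/(7*s))² = ((-2*s)/(7*s))² = (-2/7)² = 4/49)
-648434/(R - Q(-145, M(25))) = -648434/(-466046 - 1*4/49) = -648434/(-466046 - 4/49) = -648434/(-22836258/49) = -648434*(-49/22836258) = 15886633/11418129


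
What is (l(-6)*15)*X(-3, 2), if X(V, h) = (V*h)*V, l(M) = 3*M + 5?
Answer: -3510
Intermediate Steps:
l(M) = 5 + 3*M
X(V, h) = h*V**2
(l(-6)*15)*X(-3, 2) = ((5 + 3*(-6))*15)*(2*(-3)**2) = ((5 - 18)*15)*(2*9) = -13*15*18 = -195*18 = -3510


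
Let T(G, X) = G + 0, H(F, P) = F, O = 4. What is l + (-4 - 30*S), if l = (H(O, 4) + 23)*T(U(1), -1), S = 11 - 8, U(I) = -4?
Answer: -202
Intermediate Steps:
T(G, X) = G
S = 3
l = -108 (l = (4 + 23)*(-4) = 27*(-4) = -108)
l + (-4 - 30*S) = -108 + (-4 - 30*3) = -108 + (-4 - 90) = -108 - 94 = -202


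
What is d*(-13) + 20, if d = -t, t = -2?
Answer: -6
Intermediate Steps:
d = 2 (d = -1*(-2) = 2)
d*(-13) + 20 = 2*(-13) + 20 = -26 + 20 = -6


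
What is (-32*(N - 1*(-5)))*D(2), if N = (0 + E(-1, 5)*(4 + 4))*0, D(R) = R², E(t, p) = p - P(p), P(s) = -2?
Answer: -640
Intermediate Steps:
E(t, p) = 2 + p (E(t, p) = p - 1*(-2) = p + 2 = 2 + p)
N = 0 (N = (0 + (2 + 5)*(4 + 4))*0 = (0 + 7*8)*0 = (0 + 56)*0 = 56*0 = 0)
(-32*(N - 1*(-5)))*D(2) = -32*(0 - 1*(-5))*2² = -32*(0 + 5)*4 = -32*5*4 = -160*4 = -640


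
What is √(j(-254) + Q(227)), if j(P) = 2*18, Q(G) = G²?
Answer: √51565 ≈ 227.08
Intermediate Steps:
j(P) = 36
√(j(-254) + Q(227)) = √(36 + 227²) = √(36 + 51529) = √51565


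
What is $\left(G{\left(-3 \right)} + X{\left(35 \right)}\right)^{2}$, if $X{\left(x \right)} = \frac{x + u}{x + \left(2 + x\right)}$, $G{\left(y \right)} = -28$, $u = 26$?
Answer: $\frac{3822025}{5184} \approx 737.27$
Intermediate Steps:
$X{\left(x \right)} = \frac{26 + x}{2 + 2 x}$ ($X{\left(x \right)} = \frac{x + 26}{x + \left(2 + x\right)} = \frac{26 + x}{2 + 2 x}$)
$\left(G{\left(-3 \right)} + X{\left(35 \right)}\right)^{2} = \left(-28 + \frac{26 + 35}{2 \left(1 + 35\right)}\right)^{2} = \left(-28 + \frac{1}{2} \cdot \frac{1}{36} \cdot 61\right)^{2} = \left(-28 + \frac{61}{72}\right)^{2} = \left(- \frac{1955}{72}\right)^{2} = \frac{3822025}{5184}$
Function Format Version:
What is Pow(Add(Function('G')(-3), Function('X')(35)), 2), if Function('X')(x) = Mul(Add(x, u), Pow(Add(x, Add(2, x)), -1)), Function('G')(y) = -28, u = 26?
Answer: Rational(3822025, 5184) ≈ 737.27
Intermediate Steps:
Function('X')(x) = Mul(Pow(Add(2, Mul(2, x)), -1), Add(26, x)) (Function('X')(x) = Mul(Add(x, 26), Pow(Add(x, Add(2, x)), -1)) = Mul(Add(26, x), Pow(Add(2, Mul(2, x)), -1)) = Mul(Pow(Add(2, Mul(2, x)), -1), Add(26, x)))
Pow(Add(Function('G')(-3), Function('X')(35)), 2) = Pow(Add(-28, Mul(Rational(1, 2), Pow(Add(1, 35), -1), Add(26, 35))), 2) = Pow(Add(-28, Mul(Rational(1, 2), Pow(36, -1), 61)), 2) = Pow(Add(-28, Mul(Rational(1, 2), Rational(1, 36), 61)), 2) = Pow(Add(-28, Rational(61, 72)), 2) = Pow(Rational(-1955, 72), 2) = Rational(3822025, 5184)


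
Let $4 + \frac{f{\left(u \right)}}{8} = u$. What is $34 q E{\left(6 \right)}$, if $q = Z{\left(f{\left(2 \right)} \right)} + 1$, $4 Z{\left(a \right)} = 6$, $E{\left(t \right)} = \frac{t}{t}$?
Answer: $85$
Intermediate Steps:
$E{\left(t \right)} = 1$
$f{\left(u \right)} = -32 + 8 u$
$Z{\left(a \right)} = \frac{3}{2}$ ($Z{\left(a \right)} = \frac{1}{4} \cdot 6 = \frac{3}{2}$)
$q = \frac{5}{2}$ ($q = \frac{3}{2} + 1 = \frac{5}{2} \approx 2.5$)
$34 q E{\left(6 \right)} = 34 \cdot \frac{5}{2} \cdot 1 = 85 \cdot 1 = 85$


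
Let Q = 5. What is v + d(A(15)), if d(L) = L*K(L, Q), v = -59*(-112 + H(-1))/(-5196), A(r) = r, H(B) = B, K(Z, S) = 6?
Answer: 460973/5196 ≈ 88.717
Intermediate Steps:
v = -6667/5196 (v = -59*(-112 - 1)/(-5196) = -59*(-113)*(-1/5196) = 6667*(-1/5196) = -6667/5196 ≈ -1.2831)
d(L) = 6*L (d(L) = L*6 = 6*L)
v + d(A(15)) = -6667/5196 + 6*15 = -6667/5196 + 90 = 460973/5196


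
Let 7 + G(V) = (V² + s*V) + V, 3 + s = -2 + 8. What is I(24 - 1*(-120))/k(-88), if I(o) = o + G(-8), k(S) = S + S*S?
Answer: 169/7656 ≈ 0.022074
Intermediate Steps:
s = 3 (s = -3 + (-2 + 8) = -3 + 6 = 3)
k(S) = S + S²
G(V) = -7 + V² + 4*V (G(V) = -7 + ((V² + 3*V) + V) = -7 + (V² + 4*V) = -7 + V² + 4*V)
I(o) = 25 + o (I(o) = o + (-7 + (-8)² + 4*(-8)) = o + (-7 + 64 - 32) = o + 25 = 25 + o)
I(24 - 1*(-120))/k(-88) = (25 + (24 - 1*(-120)))/((-88*(1 - 88))) = (25 + (24 + 120))/((-88*(-87))) = (25 + 144)/7656 = 169*(1/7656) = 169/7656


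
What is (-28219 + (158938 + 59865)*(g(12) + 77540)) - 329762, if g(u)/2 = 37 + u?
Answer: 16987069333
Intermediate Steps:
g(u) = 74 + 2*u (g(u) = 2*(37 + u) = 74 + 2*u)
(-28219 + (158938 + 59865)*(g(12) + 77540)) - 329762 = (-28219 + (158938 + 59865)*((74 + 2*12) + 77540)) - 329762 = (-28219 + 218803*((74 + 24) + 77540)) - 329762 = (-28219 + 218803*(98 + 77540)) - 329762 = (-28219 + 218803*77638) - 329762 = (-28219 + 16987427314) - 329762 = 16987399095 - 329762 = 16987069333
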